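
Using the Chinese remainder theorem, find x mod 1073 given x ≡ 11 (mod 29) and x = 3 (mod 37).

29⁻¹ mod 37: 29*23 ≡ 1 (mod 37), so 29⁻¹ ≡ 23.
x = 11 + 29*((3 − 11)*23 mod 37) = 11 + 29*1 = 40.

40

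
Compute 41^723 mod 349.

289

723 in binary is 1011010011, i.e. 723 = 512 + 128 + 64 + 16 + 2 + 1.
41^1 ≡ 41 (mod 349)
41^2 ≡ 41^2 = 1681 ≡ 285 (mod 349)
41^4 ≡ 285^2 = 81225 ≡ 257 (mod 349)
41^8 ≡ 257^2 = 66049 ≡ 88 (mod 349)
41^16 ≡ 88^2 = 7744 ≡ 66 (mod 349)
41^32 ≡ 66^2 = 4356 ≡ 168 (mod 349)
41^64 ≡ 168^2 = 28224 ≡ 304 (mod 349)
41^128 ≡ 304^2 = 92416 ≡ 280 (mod 349)
41^256 ≡ 280^2 = 78400 ≡ 224 (mod 349)
41^512 ≡ 224^2 = 50176 ≡ 269 (mod 349)
41^723 = 41^512 × 41^128 × 41^64 × 41^16 × 41^2 × 41^1 ≡ 269 × 280 × 304 × 66 × 285 × 41 (mod 349).
Accumulate the product:
269 × 280 = 75320 ≡ 285
285 × 304 = 86640 ≡ 88
88 × 66 = 5808 ≡ 224
224 × 285 = 63840 ≡ 322
322 × 41 = 13202 ≡ 289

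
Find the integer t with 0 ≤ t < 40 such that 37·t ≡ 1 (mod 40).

Apply the Euclidean algorithm and back-substitute:
40 = 1×37 + 3
37 = 12×3 + 1
3 = 3×1 + 0
gcd(37, 40) = 1, so the inverse exists.
Back-substitute for 1:
1 = 1×37 − 12×3
  = −12×40 + 13×37
So 37⁻¹ ≡ 13 (mod 40).

13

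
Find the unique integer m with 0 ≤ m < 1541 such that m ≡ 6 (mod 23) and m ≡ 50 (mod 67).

23⁻¹ mod 67: 23*35 ≡ 1 (mod 67), so 23⁻¹ ≡ 35.
m = 6 + 23*((50 − 6)*35 mod 67) = 6 + 23*66 = 1524.

1524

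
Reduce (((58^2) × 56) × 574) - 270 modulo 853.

(58)^2 ≡ 805 (mod 853)
805 × 56 = 45080 ≡ 724 (mod 853)
724 × 574 = 415576 ≡ 165 (mod 853)
165 - 270 = -105 ≡ 748 (mod 853)

748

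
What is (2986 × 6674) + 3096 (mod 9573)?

2986 × 6674 = 19928564 ≡ 7151 (mod 9573)
7151 + 3096 = 10247 ≡ 674 (mod 9573)

674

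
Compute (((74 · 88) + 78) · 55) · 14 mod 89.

74 · 88 = 6512 ≡ 15 (mod 89)
15 + 78 = 93 ≡ 4 (mod 89)
4 · 55 = 220 ≡ 42 (mod 89)
42 · 14 = 588 ≡ 54 (mod 89)

54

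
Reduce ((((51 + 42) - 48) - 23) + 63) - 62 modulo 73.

51 + 42 = 93 ≡ 20 (mod 73)
20 - 48 = -28 ≡ 45 (mod 73)
45 - 23 = 22
22 + 63 = 85 ≡ 12 (mod 73)
12 - 62 = -50 ≡ 23 (mod 73)

23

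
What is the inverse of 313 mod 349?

126

349 = 1×313 + 36
313 = 8×36 + 25
36 = 1×25 + 11
25 = 2×11 + 3
11 = 3×3 + 2
3 = 1×2 + 1
2 = 2×1 + 0
gcd(313, 349) = 1, so the inverse exists.
Back-substitute for 1:
1 = 1×3 − 1×2
  = −1×11 + 4×3
  = 4×25 − 9×11
  = −9×36 + 13×25
  = 13×313 − 113×36
  = −113×349 + 126×313
So 313⁻¹ ≡ 126 (mod 349).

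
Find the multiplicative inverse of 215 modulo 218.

218 = 1·215 + 3
215 = 71·3 + 2
3 = 1·2 + 1
2 = 2·1 + 0
gcd(215, 218) = 1, so the inverse exists.
Back-substitute for 1:
1 = 1·3 − 1·2
  = −1·215 + 72·3
  = 72·218 − 73·215
So 215⁻¹ ≡ −73 ≡ 145 (mod 218).

145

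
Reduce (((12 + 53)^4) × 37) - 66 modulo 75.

12 + 53 = 65
(65)^4 ≡ 25 (mod 75)
25 × 37 = 925 ≡ 25 (mod 75)
25 - 66 = -41 ≡ 34 (mod 75)

34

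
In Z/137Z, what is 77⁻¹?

By the extended Euclidean algorithm:
137 = 1·77 + 60
77 = 1·60 + 17
60 = 3·17 + 9
17 = 1·9 + 8
9 = 1·8 + 1
8 = 8·1 + 0
gcd(77, 137) = 1, so the inverse exists.
Back-substitute for 1:
1 = 1·9 − 1·8
  = −1·17 + 2·9
  = 2·60 − 7·17
  = −7·77 + 9·60
  = 9·137 − 16·77
So 77⁻¹ ≡ −16 ≡ 121 (mod 137).

121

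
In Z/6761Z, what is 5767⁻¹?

755

Run the extended Euclidean algorithm:
6761 = 1*5767 + 994
5767 = 5*994 + 797
994 = 1*797 + 197
797 = 4*197 + 9
197 = 21*9 + 8
9 = 1*8 + 1
8 = 8*1 + 0
gcd(5767, 6761) = 1, so the inverse exists.
Back-substitute for 1:
1 = 1*9 − 1*8
  = −1*197 + 22*9
  = 22*797 − 89*197
  = −89*994 + 111*797
  = 111*5767 − 644*994
  = −644*6761 + 755*5767
So 5767⁻¹ ≡ 755 (mod 6761).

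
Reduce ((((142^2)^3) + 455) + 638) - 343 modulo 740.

194

(142)^2 ≡ 184 (mod 740)
(184)^3 ≡ 184 (mod 740)
184 + 455 = 639
639 + 638 = 1277 ≡ 537 (mod 740)
537 - 343 = 194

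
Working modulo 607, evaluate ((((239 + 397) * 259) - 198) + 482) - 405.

239 + 397 = 636 ≡ 29 (mod 607)
29 * 259 = 7511 ≡ 227 (mod 607)
227 - 198 = 29
29 + 482 = 511
511 - 405 = 106

106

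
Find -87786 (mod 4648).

-87786 = -19×4648 + 526, so -87786 ≡ 526 (mod 4648).

526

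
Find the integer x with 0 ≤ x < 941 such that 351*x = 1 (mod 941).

815

Run the extended Euclidean algorithm:
941 = 2*351 + 239
351 = 1*239 + 112
239 = 2*112 + 15
112 = 7*15 + 7
15 = 2*7 + 1
7 = 7*1 + 0
gcd(351, 941) = 1, so the inverse exists.
Bézout: 1 = 47*941 − 126*351.
So 351⁻¹ ≡ −126 ≡ 815 (mod 941).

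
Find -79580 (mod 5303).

5268

-79580 = -16·5303 + 5268, so -79580 ≡ 5268 (mod 5303).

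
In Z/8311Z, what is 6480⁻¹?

5347

Run the extended Euclidean algorithm:
8311 = 1·6480 + 1831
6480 = 3·1831 + 987
1831 = 1·987 + 844
987 = 1·844 + 143
844 = 5·143 + 129
143 = 1·129 + 14
129 = 9·14 + 3
14 = 4·3 + 2
3 = 1·2 + 1
2 = 2·1 + 0
gcd(6480, 8311) = 1, so the inverse exists.
Back-substitute for 1:
1 = 1·3 − 1·2
  = −1·14 + 5·3
  = 5·129 − 46·14
  = −46·143 + 51·129
  = 51·844 − 301·143
  = −301·987 + 352·844
  = 352·1831 − 653·987
  = −653·6480 + 2311·1831
  = 2311·8311 − 2964·6480
So 6480⁻¹ ≡ −2964 ≡ 5347 (mod 8311).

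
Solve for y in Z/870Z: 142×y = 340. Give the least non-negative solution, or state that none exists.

370

gcd(142, 870) = 2, and 2 | 340, so solutions exist.
Divide through by 2: 71×y ≡ 170 (mod 435).
71⁻¹ ≡ 386 (mod 435).
y ≡ 386×170 ≡ 370 (mod 435).
The smallest non-negative solution is y = 370.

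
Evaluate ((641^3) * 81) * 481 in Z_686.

531

(641)^3 ≡ 113 (mod 686)
113 * 81 = 9153 ≡ 235 (mod 686)
235 * 481 = 113035 ≡ 531 (mod 686)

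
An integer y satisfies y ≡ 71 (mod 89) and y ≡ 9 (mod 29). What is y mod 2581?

89⁻¹ mod 29: 89*15 ≡ 1 (mod 29), so 89⁻¹ ≡ 15.
y = 71 + 89*((9 − 71)*15 mod 29) = 71 + 89*27 = 2474.

2474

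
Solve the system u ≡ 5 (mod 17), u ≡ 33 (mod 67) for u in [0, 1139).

17⁻¹ mod 67: 17*4 ≡ 1 (mod 67), so 17⁻¹ ≡ 4.
u = 5 + 17*((33 − 5)*4 mod 67) = 5 + 17*45 = 770.

770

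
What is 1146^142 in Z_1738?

Using repeated squaring:
142 in binary is 10001110, i.e. 142 = 128 + 8 + 4 + 2.
1146^1 ≡ 1146 (mod 1738)
1146^2 ≡ 1146^2 = 1313316 ≡ 1126 (mod 1738)
1146^4 ≡ 1126^2 = 1267876 ≡ 874 (mod 1738)
1146^8 ≡ 874^2 = 763876 ≡ 894 (mod 1738)
1146^16 ≡ 894^2 = 799236 ≡ 1494 (mod 1738)
1146^32 ≡ 1494^2 = 2232036 ≡ 444 (mod 1738)
1146^64 ≡ 444^2 = 197136 ≡ 742 (mod 1738)
1146^128 ≡ 742^2 = 550564 ≡ 1356 (mod 1738)
1146^142 = 1146^128 · 1146^8 · 1146^4 · 1146^2 ≡ 1356 · 894 · 874 · 1126 (mod 1738).
Accumulate the product:
1356 · 894 = 1212264 ≡ 878
878 · 874 = 767372 ≡ 914
914 · 1126 = 1029164 ≡ 268

268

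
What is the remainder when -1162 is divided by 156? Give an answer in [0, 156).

-1162 = -8·156 + 86, so -1162 ≡ 86 (mod 156).

86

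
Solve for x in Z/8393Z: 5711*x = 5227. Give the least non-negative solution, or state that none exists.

408

gcd(5711, 8393) = 1, so a unique solution mod 8393 exists.
5711⁻¹ ≡ 1161 (mod 8393).
x ≡ 1161*5227 ≡ 408 (mod 8393).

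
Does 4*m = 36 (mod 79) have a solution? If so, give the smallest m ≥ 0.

9

gcd(4, 79) = 1, so a unique solution mod 79 exists.
4⁻¹ ≡ 20 (mod 79).
m ≡ 20*36 ≡ 9 (mod 79).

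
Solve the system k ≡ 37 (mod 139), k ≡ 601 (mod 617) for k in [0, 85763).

31451

139⁻¹ mod 617: 139*182 ≡ 1 (mod 617), so 139⁻¹ ≡ 182.
k = 37 + 139*((601 − 37)*182 mod 617) = 37 + 139*226 = 31451.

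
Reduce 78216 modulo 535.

78216 = 146×535 + 106, so 78216 ≡ 106 (mod 535).

106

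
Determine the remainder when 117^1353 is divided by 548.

Compute successive squares:
117^1 ≡ 117 (mod 548)
117^2 ≡ 117^2 = 13689 ≡ 537 (mod 548)
117^4 ≡ 537^2 = 288369 ≡ 121 (mod 548)
117^8 ≡ 121^2 = 14641 ≡ 393 (mod 548)
117^16 ≡ 393^2 = 154449 ≡ 461 (mod 548)
117^32 ≡ 461^2 = 212521 ≡ 445 (mod 548)
117^64 ≡ 445^2 = 198025 ≡ 197 (mod 548)
117^128 ≡ 197^2 = 38809 ≡ 449 (mod 548)
117^256 ≡ 449^2 = 201601 ≡ 485 (mod 548)
117^512 ≡ 485^2 = 235225 ≡ 133 (mod 548)
117^1024 ≡ 133^2 = 17689 ≡ 153 (mod 548)
117^1353 = 117^1024 · 117^256 · 117^64 · 117^8 · 117^1 ≡ 153 · 485 · 197 · 393 · 117 (mod 548).
Accumulate the product:
153 · 485 = 74205 ≡ 225
225 · 197 = 44325 ≡ 485
485 · 393 = 190605 ≡ 449
449 · 117 = 52533 ≡ 473

473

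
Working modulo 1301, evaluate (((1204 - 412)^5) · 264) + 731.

1076

1204 - 412 = 792
(792)^5 ≡ 844 (mod 1301)
844 · 264 = 222816 ≡ 345 (mod 1301)
345 + 731 = 1076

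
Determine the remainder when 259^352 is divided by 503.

Compute successive squares:
259^1 ≡ 259 (mod 503)
259^2 ≡ 259^2 = 67081 ≡ 182 (mod 503)
259^4 ≡ 182^2 = 33124 ≡ 429 (mod 503)
259^8 ≡ 429^2 = 184041 ≡ 446 (mod 503)
259^16 ≡ 446^2 = 198916 ≡ 231 (mod 503)
259^32 ≡ 231^2 = 53361 ≡ 43 (mod 503)
259^64 ≡ 43^2 = 1849 ≡ 340 (mod 503)
259^128 ≡ 340^2 = 115600 ≡ 413 (mod 503)
259^256 ≡ 413^2 = 170569 ≡ 52 (mod 503)
259^352 = 259^256 * 259^64 * 259^32 ≡ 52 * 340 * 43 (mod 503).
Accumulate the product:
52 * 340 = 17680 ≡ 75
75 * 43 = 3225 ≡ 207

207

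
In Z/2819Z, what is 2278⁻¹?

1459

Apply the Euclidean algorithm and back-substitute:
2819 = 1×2278 + 541
2278 = 4×541 + 114
541 = 4×114 + 85
114 = 1×85 + 29
85 = 2×29 + 27
29 = 1×27 + 2
27 = 13×2 + 1
2 = 2×1 + 0
gcd(2278, 2819) = 1, so the inverse exists.
Back-substitute for 1:
1 = 1×27 − 13×2
  = −13×29 + 14×27
  = 14×85 − 41×29
  = −41×114 + 55×85
  = 55×541 − 261×114
  = −261×2278 + 1099×541
  = 1099×2819 − 1360×2278
So 2278⁻¹ ≡ −1360 ≡ 1459 (mod 2819).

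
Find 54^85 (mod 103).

57

85 in binary is 1010101, i.e. 85 = 64 + 16 + 4 + 1.
54^1 ≡ 54 (mod 103)
54^2 ≡ 54^2 = 2916 ≡ 32 (mod 103)
54^4 ≡ 32^2 = 1024 ≡ 97 (mod 103)
54^8 ≡ 97^2 = 9409 ≡ 36 (mod 103)
54^16 ≡ 36^2 = 1296 ≡ 60 (mod 103)
54^32 ≡ 60^2 = 3600 ≡ 98 (mod 103)
54^64 ≡ 98^2 = 9604 ≡ 25 (mod 103)
54^85 = 54^64 × 54^16 × 54^4 × 54^1 ≡ 25 × 60 × 97 × 54 (mod 103).
Accumulate the product:
25 × 60 = 1500 ≡ 58
58 × 97 = 5626 ≡ 64
64 × 54 = 3456 ≡ 57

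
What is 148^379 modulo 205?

187

Using repeated squaring:
148^1 ≡ 148 (mod 205)
148^2 ≡ 148^2 = 21904 ≡ 174 (mod 205)
148^4 ≡ 174^2 = 30276 ≡ 141 (mod 205)
148^8 ≡ 141^2 = 19881 ≡ 201 (mod 205)
148^16 ≡ 201^2 = 40401 ≡ 16 (mod 205)
148^32 ≡ 16^2 = 256 ≡ 51 (mod 205)
148^64 ≡ 51^2 = 2601 ≡ 141 (mod 205)
148^128 ≡ 141^2 = 19881 ≡ 201 (mod 205)
148^256 ≡ 201^2 = 40401 ≡ 16 (mod 205)
148^379 = 148^256 × 148^64 × 148^32 × 148^16 × 148^8 × 148^2 × 148^1 ≡ 16 × 141 × 51 × 16 × 201 × 174 × 148 (mod 205).
Accumulate the product:
16 × 141 = 2256 ≡ 1
1 × 51 = 51
51 × 16 = 816 ≡ 201
201 × 201 = 40401 ≡ 16
16 × 174 = 2784 ≡ 119
119 × 148 = 17612 ≡ 187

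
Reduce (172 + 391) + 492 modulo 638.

417

172 + 391 = 563
563 + 492 = 1055 ≡ 417 (mod 638)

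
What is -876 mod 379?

261

-876 = -3×379 + 261, so -876 ≡ 261 (mod 379).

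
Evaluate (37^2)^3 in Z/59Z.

(37)^2 ≡ 12 (mod 59)
(12)^3 ≡ 17 (mod 59)

17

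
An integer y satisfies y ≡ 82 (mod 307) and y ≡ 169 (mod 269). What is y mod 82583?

307⁻¹ mod 269: 307×177 ≡ 1 (mod 269), so 307⁻¹ ≡ 177.
y = 82 + 307×((169 − 82)×177 mod 269) = 82 + 307×66 = 20344.

20344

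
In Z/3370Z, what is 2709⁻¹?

3059

By the extended Euclidean algorithm:
3370 = 1×2709 + 661
2709 = 4×661 + 65
661 = 10×65 + 11
65 = 5×11 + 10
11 = 1×10 + 1
10 = 10×1 + 0
gcd(2709, 3370) = 1, so the inverse exists.
Back-substitute for 1:
1 = 1×11 − 1×10
  = −1×65 + 6×11
  = 6×661 − 61×65
  = −61×2709 + 250×661
  = 250×3370 − 311×2709
So 2709⁻¹ ≡ −311 ≡ 3059 (mod 3370).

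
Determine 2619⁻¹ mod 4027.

Run the extended Euclidean algorithm:
4027 = 1×2619 + 1408
2619 = 1×1408 + 1211
1408 = 1×1211 + 197
1211 = 6×197 + 29
197 = 6×29 + 23
29 = 1×23 + 6
23 = 3×6 + 5
6 = 1×5 + 1
5 = 5×1 + 0
gcd(2619, 4027) = 1, so the inverse exists.
Back-substitute for 1:
1 = 1×6 − 1×5
  = −1×23 + 4×6
  = 4×29 − 5×23
  = −5×197 + 34×29
  = 34×1211 − 209×197
  = −209×1408 + 243×1211
  = 243×2619 − 452×1408
  = −452×4027 + 695×2619
So 2619⁻¹ ≡ 695 (mod 4027).

695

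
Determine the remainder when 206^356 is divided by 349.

206^1 ≡ 206 (mod 349)
206^2 ≡ 206^2 = 42436 ≡ 207 (mod 349)
206^4 ≡ 207^2 = 42849 ≡ 271 (mod 349)
206^8 ≡ 271^2 = 73441 ≡ 151 (mod 349)
206^16 ≡ 151^2 = 22801 ≡ 116 (mod 349)
206^32 ≡ 116^2 = 13456 ≡ 194 (mod 349)
206^64 ≡ 194^2 = 37636 ≡ 293 (mod 349)
206^128 ≡ 293^2 = 85849 ≡ 344 (mod 349)
206^256 ≡ 344^2 = 118336 ≡ 25 (mod 349)
206^356 = 206^256 × 206^64 × 206^32 × 206^4 ≡ 25 × 293 × 194 × 271 (mod 349).
Accumulate the product:
25 × 293 = 7325 ≡ 345
345 × 194 = 66930 ≡ 271
271 × 271 = 73441 ≡ 151

151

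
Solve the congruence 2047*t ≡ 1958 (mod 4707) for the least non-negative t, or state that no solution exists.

4094

gcd(2047, 4707) = 1, so a unique solution mod 4707 exists.
2047⁻¹ ≡ 430 (mod 4707).
t ≡ 430*1958 ≡ 4094 (mod 4707).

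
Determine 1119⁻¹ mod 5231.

4843

By the extended Euclidean algorithm:
5231 = 4×1119 + 755
1119 = 1×755 + 364
755 = 2×364 + 27
364 = 13×27 + 13
27 = 2×13 + 1
13 = 13×1 + 0
gcd(1119, 5231) = 1, so the inverse exists.
Back-substitute for 1:
1 = 1×27 − 2×13
  = −2×364 + 27×27
  = 27×755 − 56×364
  = −56×1119 + 83×755
  = 83×5231 − 388×1119
So 1119⁻¹ ≡ −388 ≡ 4843 (mod 5231).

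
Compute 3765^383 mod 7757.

887

Compute successive squares:
3765^1 ≡ 3765 (mod 7757)
3765^2 ≡ 3765^2 = 14175225 ≡ 3186 (mod 7757)
3765^4 ≡ 3186^2 = 10150596 ≡ 4440 (mod 7757)
3765^8 ≡ 4440^2 = 19713600 ≡ 3063 (mod 7757)
3765^16 ≡ 3063^2 = 9381969 ≡ 3756 (mod 7757)
3765^32 ≡ 3756^2 = 14107536 ≡ 5310 (mod 7757)
3765^64 ≡ 5310^2 = 28196100 ≡ 7162 (mod 7757)
3765^128 ≡ 7162^2 = 51294244 ≡ 4960 (mod 7757)
3765^256 ≡ 4960^2 = 24601600 ≡ 4153 (mod 7757)
3765^383 = 3765^256 × 3765^64 × 3765^32 × 3765^16 × 3765^8 × 3765^4 × 3765^2 × 3765^1 ≡ 4153 × 7162 × 5310 × 3756 × 3063 × 4440 × 3186 × 3765 (mod 7757).
Accumulate the product:
4153 × 7162 = 29743786 ≡ 3448
3448 × 5310 = 18308880 ≡ 2360
2360 × 3756 = 8864160 ≡ 5666
5666 × 3063 = 17354958 ≡ 2549
2549 × 4440 = 11317560 ≡ 97
97 × 3186 = 309042 ≡ 6519
6519 × 3765 = 24544035 ≡ 887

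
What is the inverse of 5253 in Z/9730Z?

By the extended Euclidean algorithm:
9730 = 1×5253 + 4477
5253 = 1×4477 + 776
4477 = 5×776 + 597
776 = 1×597 + 179
597 = 3×179 + 60
179 = 2×60 + 59
60 = 1×59 + 1
59 = 59×1 + 0
gcd(5253, 9730) = 1, so the inverse exists.
Back-substitute for 1:
1 = 1×60 − 1×59
  = −1×179 + 3×60
  = 3×597 − 10×179
  = −10×776 + 13×597
  = 13×4477 − 75×776
  = −75×5253 + 88×4477
  = 88×9730 − 163×5253
So 5253⁻¹ ≡ −163 ≡ 9567 (mod 9730).

9567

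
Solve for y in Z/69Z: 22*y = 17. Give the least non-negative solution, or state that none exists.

gcd(22, 69) = 1, so a unique solution mod 69 exists.
22⁻¹ ≡ 22 (mod 69).
y ≡ 22*17 ≡ 29 (mod 69).

29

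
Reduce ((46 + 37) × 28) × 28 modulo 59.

54

46 + 37 = 83 ≡ 24 (mod 59)
24 × 28 = 672 ≡ 23 (mod 59)
23 × 28 = 644 ≡ 54 (mod 59)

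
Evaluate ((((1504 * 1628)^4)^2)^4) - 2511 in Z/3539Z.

1788

1504 * 1628 = 2448512 ≡ 3063 (mod 3539)
(3063)^4 ≡ 2861 (mod 3539)
(2861)^2 ≡ 3153 (mod 3539)
(3153)^4 ≡ 760 (mod 3539)
760 - 2511 = -1751 ≡ 1788 (mod 3539)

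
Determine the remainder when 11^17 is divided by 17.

17 in binary is 10001, i.e. 17 = 16 + 1.
11^1 ≡ 11 (mod 17)
11^2 ≡ 11^2 = 121 ≡ 2 (mod 17)
11^4 ≡ 2^2 = 4 (mod 17)
11^8 ≡ 4^2 = 16 (mod 17)
11^16 ≡ 16^2 = 256 ≡ 1 (mod 17)
11^17 = 11^16 × 11^1 ≡ 1 × 11 (mod 17).
1 × 11 = 11 ≡ 11 (mod 17).

11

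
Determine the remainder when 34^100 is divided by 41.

40

Compute successive squares:
100 in binary is 1100100, i.e. 100 = 64 + 32 + 4.
34^1 ≡ 34 (mod 41)
34^2 ≡ 34^2 = 1156 ≡ 8 (mod 41)
34^4 ≡ 8^2 = 64 ≡ 23 (mod 41)
34^8 ≡ 23^2 = 529 ≡ 37 (mod 41)
34^16 ≡ 37^2 = 1369 ≡ 16 (mod 41)
34^32 ≡ 16^2 = 256 ≡ 10 (mod 41)
34^64 ≡ 10^2 = 100 ≡ 18 (mod 41)
34^100 = 34^64 · 34^32 · 34^4 ≡ 18 · 10 · 23 (mod 41).
Accumulate the product:
18 · 10 = 180 ≡ 16
16 · 23 = 368 ≡ 40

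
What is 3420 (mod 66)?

3420 = 51·66 + 54, so 3420 ≡ 54 (mod 66).

54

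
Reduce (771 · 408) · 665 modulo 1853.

697

771 · 408 = 314568 ≡ 1411 (mod 1853)
1411 · 665 = 938315 ≡ 697 (mod 1853)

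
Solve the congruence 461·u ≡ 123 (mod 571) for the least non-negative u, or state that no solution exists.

gcd(461, 571) = 1, so a unique solution mod 571 exists.
461⁻¹ ≡ 109 (mod 571).
u ≡ 109·123 ≡ 274 (mod 571).

274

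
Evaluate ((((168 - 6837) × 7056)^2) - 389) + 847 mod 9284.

606

168 - 6837 = -6669 ≡ 2615 (mod 9284)
2615 × 7056 = 18451440 ≡ 4132 (mod 9284)
(4132)^2 ≡ 148 (mod 9284)
148 - 389 = -241 ≡ 9043 (mod 9284)
9043 + 847 = 9890 ≡ 606 (mod 9284)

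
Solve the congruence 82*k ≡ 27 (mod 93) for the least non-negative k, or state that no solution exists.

gcd(82, 93) = 1, so a unique solution mod 93 exists.
82⁻¹ ≡ 76 (mod 93).
k ≡ 76*27 ≡ 6 (mod 93).

6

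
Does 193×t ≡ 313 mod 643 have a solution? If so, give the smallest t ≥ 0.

gcd(193, 643) = 1, so a unique solution mod 643 exists.
193⁻¹ ≡ 10 (mod 643).
t ≡ 10×313 ≡ 558 (mod 643).

558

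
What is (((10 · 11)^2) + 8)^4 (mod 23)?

10 · 11 = 110 ≡ 18 (mod 23)
(18)^2 ≡ 2 (mod 23)
2 + 8 = 10
(10)^4 ≡ 18 (mod 23)

18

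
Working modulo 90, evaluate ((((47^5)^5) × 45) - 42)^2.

(47)^5 ≡ 77 (mod 90)
(77)^5 ≡ 47 (mod 90)
47 × 45 = 2115 ≡ 45 (mod 90)
45 - 42 = 3
(3)^2 ≡ 9 (mod 90)

9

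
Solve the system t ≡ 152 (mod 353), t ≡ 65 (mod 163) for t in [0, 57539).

353⁻¹ mod 163: 353×157 ≡ 1 (mod 163), so 353⁻¹ ≡ 157.
t = 152 + 353×((65 − 152)×157 mod 163) = 152 + 353×33 = 11801.
Check: 11801 mod 353 = 152, 11801 mod 163 = 65. ✓

11801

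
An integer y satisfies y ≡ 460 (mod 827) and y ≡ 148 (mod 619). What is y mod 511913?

255176

827⁻¹ mod 619: 827×372 ≡ 1 (mod 619), so 827⁻¹ ≡ 372.
y = 460 + 827×((148 − 460)×372 mod 619) = 460 + 827×308 = 255176.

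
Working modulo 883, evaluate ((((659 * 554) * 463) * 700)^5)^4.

501

659 * 554 = 365086 ≡ 407 (mod 883)
407 * 463 = 188441 ≡ 362 (mod 883)
362 * 700 = 253400 ≡ 862 (mod 883)
(862)^5 ≡ 657 (mod 883)
(657)^4 ≡ 501 (mod 883)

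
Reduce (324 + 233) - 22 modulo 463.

72

324 + 233 = 557 ≡ 94 (mod 463)
94 - 22 = 72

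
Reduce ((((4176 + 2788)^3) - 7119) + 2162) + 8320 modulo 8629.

4386

4176 + 2788 = 6964
(6964)^3 ≡ 1023 (mod 8629)
1023 - 7119 = -6096 ≡ 2533 (mod 8629)
2533 + 2162 = 4695
4695 + 8320 = 13015 ≡ 4386 (mod 8629)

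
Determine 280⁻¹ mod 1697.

1497

Run the extended Euclidean algorithm:
1697 = 6·280 + 17
280 = 16·17 + 8
17 = 2·8 + 1
8 = 8·1 + 0
gcd(280, 1697) = 1, so the inverse exists.
Bézout: 1 = 33·1697 − 200·280.
So 280⁻¹ ≡ −200 ≡ 1497 (mod 1697).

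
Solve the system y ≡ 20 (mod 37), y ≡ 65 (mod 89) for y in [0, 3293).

37⁻¹ mod 89: 37*77 ≡ 1 (mod 89), so 37⁻¹ ≡ 77.
y = 20 + 37*((65 − 20)*77 mod 89) = 20 + 37*83 = 3091.

3091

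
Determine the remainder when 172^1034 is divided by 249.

247

1034 in binary is 10000001010, i.e. 1034 = 1024 + 8 + 2.
172^1 ≡ 172 (mod 249)
172^2 ≡ 172^2 = 29584 ≡ 202 (mod 249)
172^4 ≡ 202^2 = 40804 ≡ 217 (mod 249)
172^8 ≡ 217^2 = 47089 ≡ 28 (mod 249)
172^16 ≡ 28^2 = 784 ≡ 37 (mod 249)
172^32 ≡ 37^2 = 1369 ≡ 124 (mod 249)
172^64 ≡ 124^2 = 15376 ≡ 187 (mod 249)
172^128 ≡ 187^2 = 34969 ≡ 109 (mod 249)
172^256 ≡ 109^2 = 11881 ≡ 178 (mod 249)
172^512 ≡ 178^2 = 31684 ≡ 61 (mod 249)
172^1024 ≡ 61^2 = 3721 ≡ 235 (mod 249)
172^1034 = 172^1024 × 172^8 × 172^2 ≡ 235 × 28 × 202 (mod 249).
Accumulate the product:
235 × 28 = 6580 ≡ 106
106 × 202 = 21412 ≡ 247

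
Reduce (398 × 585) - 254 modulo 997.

398 × 585 = 232830 ≡ 529 (mod 997)
529 - 254 = 275

275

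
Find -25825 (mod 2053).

-25825 = -13·2053 + 864, so -25825 ≡ 864 (mod 2053).

864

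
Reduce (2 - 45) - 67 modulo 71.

32

2 - 45 = -43 ≡ 28 (mod 71)
28 - 67 = -39 ≡ 32 (mod 71)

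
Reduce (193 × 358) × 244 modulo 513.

193 × 358 = 69094 ≡ 352 (mod 513)
352 × 244 = 85888 ≡ 217 (mod 513)

217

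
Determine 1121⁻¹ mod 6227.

4455

By the extended Euclidean algorithm:
6227 = 5×1121 + 622
1121 = 1×622 + 499
622 = 1×499 + 123
499 = 4×123 + 7
123 = 17×7 + 4
7 = 1×4 + 3
4 = 1×3 + 1
3 = 3×1 + 0
gcd(1121, 6227) = 1, so the inverse exists.
Back-substitute for 1:
1 = 1×4 − 1×3
  = −1×7 + 2×4
  = 2×123 − 35×7
  = −35×499 + 142×123
  = 142×622 − 177×499
  = −177×1121 + 319×622
  = 319×6227 − 1772×1121
So 1121⁻¹ ≡ −1772 ≡ 4455 (mod 6227).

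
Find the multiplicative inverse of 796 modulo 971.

By the extended Euclidean algorithm:
971 = 1·796 + 175
796 = 4·175 + 96
175 = 1·96 + 79
96 = 1·79 + 17
79 = 4·17 + 11
17 = 1·11 + 6
11 = 1·6 + 5
6 = 1·5 + 1
5 = 5·1 + 0
gcd(796, 971) = 1, so the inverse exists.
Back-substitute for 1:
1 = 1·6 − 1·5
  = −1·11 + 2·6
  = 2·17 − 3·11
  = −3·79 + 14·17
  = 14·96 − 17·79
  = −17·175 + 31·96
  = 31·796 − 141·175
  = −141·971 + 172·796
So 796⁻¹ ≡ 172 (mod 971).

172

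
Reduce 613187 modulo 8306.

613187 = 73*8306 + 6849, so 613187 ≡ 6849 (mod 8306).

6849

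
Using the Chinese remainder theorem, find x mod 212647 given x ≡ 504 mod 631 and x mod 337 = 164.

124180

631⁻¹ mod 337: 631·47 ≡ 1 (mod 337), so 631⁻¹ ≡ 47.
x = 504 + 631·((164 − 504)·47 mod 337) = 504 + 631·196 = 124180.
Check: 124180 mod 631 = 504, 124180 mod 337 = 164. ✓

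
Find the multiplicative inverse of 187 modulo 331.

Apply the Euclidean algorithm and back-substitute:
331 = 1*187 + 144
187 = 1*144 + 43
144 = 3*43 + 15
43 = 2*15 + 13
15 = 1*13 + 2
13 = 6*2 + 1
2 = 2*1 + 0
gcd(187, 331) = 1, so the inverse exists.
Bézout: 1 = −87*331 + 154*187.
So 187⁻¹ ≡ 154 (mod 331).

154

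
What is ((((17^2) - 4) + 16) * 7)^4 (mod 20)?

(17)^2 ≡ 9 (mod 20)
9 - 4 = 5
5 + 16 = 21 ≡ 1 (mod 20)
1 * 7 = 7
(7)^4 ≡ 1 (mod 20)

1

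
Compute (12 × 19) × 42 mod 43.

12 × 19 = 228 ≡ 13 (mod 43)
13 × 42 = 546 ≡ 30 (mod 43)

30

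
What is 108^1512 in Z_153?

135

Using repeated squaring:
1512 in binary is 10111101000, i.e. 1512 = 1024 + 256 + 128 + 64 + 32 + 8.
108^1 ≡ 108 (mod 153)
108^2 ≡ 108^2 = 11664 ≡ 36 (mod 153)
108^4 ≡ 36^2 = 1296 ≡ 72 (mod 153)
108^8 ≡ 72^2 = 5184 ≡ 135 (mod 153)
108^16 ≡ 135^2 = 18225 ≡ 18 (mod 153)
108^32 ≡ 18^2 = 324 ≡ 18 (mod 153)
108^64 ≡ 18^2 = 324 ≡ 18 (mod 153)
108^128 ≡ 18^2 = 324 ≡ 18 (mod 153)
108^256 ≡ 18^2 = 324 ≡ 18 (mod 153)
108^512 ≡ 18^2 = 324 ≡ 18 (mod 153)
108^1024 ≡ 18^2 = 324 ≡ 18 (mod 153)
108^1512 = 108^1024 × 108^256 × 108^128 × 108^64 × 108^32 × 108^8 ≡ 18 × 18 × 18 × 18 × 18 × 135 (mod 153).
Accumulate the product:
18 × 18 = 324 ≡ 18
18 × 18 = 324 ≡ 18
18 × 18 = 324 ≡ 18
18 × 18 = 324 ≡ 18
18 × 135 = 2430 ≡ 135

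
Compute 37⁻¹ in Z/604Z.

49

Apply the Euclidean algorithm and back-substitute:
604 = 16·37 + 12
37 = 3·12 + 1
12 = 12·1 + 0
gcd(37, 604) = 1, so the inverse exists.
Back-substitute for 1:
1 = 1·37 − 3·12
  = −3·604 + 49·37
So 37⁻¹ ≡ 49 (mod 604).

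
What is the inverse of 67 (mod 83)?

83 = 1·67 + 16
67 = 4·16 + 3
16 = 5·3 + 1
3 = 3·1 + 0
gcd(67, 83) = 1, so the inverse exists.
Bézout: 1 = 21·83 − 26·67.
So 67⁻¹ ≡ −26 ≡ 57 (mod 83).

57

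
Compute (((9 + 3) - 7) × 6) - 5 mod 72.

25

9 + 3 = 12
12 - 7 = 5
5 × 6 = 30
30 - 5 = 25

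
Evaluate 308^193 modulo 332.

Compute successive squares:
193 in binary is 11000001, i.e. 193 = 128 + 64 + 1.
308^1 ≡ 308 (mod 332)
308^2 ≡ 308^2 = 94864 ≡ 244 (mod 332)
308^4 ≡ 244^2 = 59536 ≡ 108 (mod 332)
308^8 ≡ 108^2 = 11664 ≡ 44 (mod 332)
308^16 ≡ 44^2 = 1936 ≡ 276 (mod 332)
308^32 ≡ 276^2 = 76176 ≡ 148 (mod 332)
308^64 ≡ 148^2 = 21904 ≡ 324 (mod 332)
308^128 ≡ 324^2 = 104976 ≡ 64 (mod 332)
308^193 = 308^128 * 308^64 * 308^1 ≡ 64 * 324 * 308 (mod 332).
Accumulate the product:
64 * 324 = 20736 ≡ 152
152 * 308 = 46816 ≡ 4

4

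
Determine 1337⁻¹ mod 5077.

4796

5077 = 3*1337 + 1066
1337 = 1*1066 + 271
1066 = 3*271 + 253
271 = 1*253 + 18
253 = 14*18 + 1
18 = 18*1 + 0
gcd(1337, 5077) = 1, so the inverse exists.
Back-substitute for 1:
1 = 1*253 − 14*18
  = −14*271 + 15*253
  = 15*1066 − 59*271
  = −59*1337 + 74*1066
  = 74*5077 − 281*1337
So 1337⁻¹ ≡ −281 ≡ 4796 (mod 5077).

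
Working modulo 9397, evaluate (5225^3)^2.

(5225)^3 ≡ 1003 (mod 9397)
(1003)^2 ≡ 530 (mod 9397)

530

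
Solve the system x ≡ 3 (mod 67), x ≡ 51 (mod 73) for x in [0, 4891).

67⁻¹ mod 73: 67×12 ≡ 1 (mod 73), so 67⁻¹ ≡ 12.
x = 3 + 67×((51 − 3)×12 mod 73) = 3 + 67×65 = 4358.

4358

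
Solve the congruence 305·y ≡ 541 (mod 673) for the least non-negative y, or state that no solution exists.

549

gcd(305, 673) = 1, so a unique solution mod 673 exists.
305⁻¹ ≡ 470 (mod 673).
y ≡ 470·541 ≡ 549 (mod 673).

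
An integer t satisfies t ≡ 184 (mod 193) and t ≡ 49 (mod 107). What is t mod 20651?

193⁻¹ mod 107: 193*56 ≡ 1 (mod 107), so 193⁻¹ ≡ 56.
t = 184 + 193*((49 − 184)*56 mod 107) = 184 + 193*37 = 7325.
Check: 7325 mod 193 = 184, 7325 mod 107 = 49. ✓

7325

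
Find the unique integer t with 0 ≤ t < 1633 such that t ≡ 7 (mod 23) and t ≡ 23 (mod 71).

23⁻¹ mod 71: 23·34 ≡ 1 (mod 71), so 23⁻¹ ≡ 34.
t = 7 + 23·((23 − 7)·34 mod 71) = 7 + 23·47 = 1088.
Check: 1088 mod 23 = 7, 1088 mod 71 = 23. ✓

1088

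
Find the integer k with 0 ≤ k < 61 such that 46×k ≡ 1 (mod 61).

4

Apply the Euclidean algorithm and back-substitute:
61 = 1*46 + 15
46 = 3*15 + 1
15 = 15*1 + 0
gcd(46, 61) = 1, so the inverse exists.
Bézout: 1 = −3*61 + 4*46.
So 46⁻¹ ≡ 4 (mod 61).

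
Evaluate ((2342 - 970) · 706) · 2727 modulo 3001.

2342 - 970 = 1372
1372 · 706 = 968632 ≡ 2310 (mod 3001)
2310 · 2727 = 6299370 ≡ 271 (mod 3001)

271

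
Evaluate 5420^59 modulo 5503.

4707

5420^1 ≡ 5420 (mod 5503)
5420^2 ≡ 5420^2 = 29376400 ≡ 1386 (mod 5503)
5420^4 ≡ 1386^2 = 1920996 ≡ 449 (mod 5503)
5420^8 ≡ 449^2 = 201601 ≡ 3493 (mod 5503)
5420^16 ≡ 3493^2 = 12201049 ≡ 898 (mod 5503)
5420^32 ≡ 898^2 = 806404 ≡ 2966 (mod 5503)
5420^59 = 5420^32 * 5420^16 * 5420^8 * 5420^2 * 5420^1 ≡ 2966 * 898 * 3493 * 1386 * 5420 (mod 5503).
Accumulate the product:
2966 * 898 = 2663468 ≡ 16
16 * 3493 = 55888 ≡ 858
858 * 1386 = 1189188 ≡ 540
540 * 5420 = 2926800 ≡ 4707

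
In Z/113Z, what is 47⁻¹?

113 = 2*47 + 19
47 = 2*19 + 9
19 = 2*9 + 1
9 = 9*1 + 0
gcd(47, 113) = 1, so the inverse exists.
Back-substitute for 1:
1 = 1*19 − 2*9
  = −2*47 + 5*19
  = 5*113 − 12*47
So 47⁻¹ ≡ −12 ≡ 101 (mod 113).

101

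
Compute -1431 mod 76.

13

-1431 = -19×76 + 13, so -1431 ≡ 13 (mod 76).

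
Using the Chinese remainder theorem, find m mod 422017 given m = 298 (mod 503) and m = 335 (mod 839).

164779

503⁻¹ mod 839: 503·417 ≡ 1 (mod 839), so 503⁻¹ ≡ 417.
m = 298 + 503·((335 − 298)·417 mod 839) = 298 + 503·327 = 164779.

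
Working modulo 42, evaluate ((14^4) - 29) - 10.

31

(14)^4 ≡ 28 (mod 42)
28 - 29 = -1 ≡ 41 (mod 42)
41 - 10 = 31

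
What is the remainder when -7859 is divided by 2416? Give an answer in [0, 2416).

1805

-7859 = -4·2416 + 1805, so -7859 ≡ 1805 (mod 2416).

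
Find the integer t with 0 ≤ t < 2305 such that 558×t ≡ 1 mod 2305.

442

Run the extended Euclidean algorithm:
2305 = 4×558 + 73
558 = 7×73 + 47
73 = 1×47 + 26
47 = 1×26 + 21
26 = 1×21 + 5
21 = 4×5 + 1
5 = 5×1 + 0
gcd(558, 2305) = 1, so the inverse exists.
Back-substitute for 1:
1 = 1×21 − 4×5
  = −4×26 + 5×21
  = 5×47 − 9×26
  = −9×73 + 14×47
  = 14×558 − 107×73
  = −107×2305 + 442×558
So 558⁻¹ ≡ 442 (mod 2305).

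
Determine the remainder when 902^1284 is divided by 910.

1284 in binary is 10100000100, i.e. 1284 = 1024 + 256 + 4.
902^1 ≡ 902 (mod 910)
902^2 ≡ 902^2 = 813604 ≡ 64 (mod 910)
902^4 ≡ 64^2 = 4096 ≡ 456 (mod 910)
902^8 ≡ 456^2 = 207936 ≡ 456 (mod 910)
902^16 ≡ 456^2 = 207936 ≡ 456 (mod 910)
902^32 ≡ 456^2 = 207936 ≡ 456 (mod 910)
902^64 ≡ 456^2 = 207936 ≡ 456 (mod 910)
902^128 ≡ 456^2 = 207936 ≡ 456 (mod 910)
902^256 ≡ 456^2 = 207936 ≡ 456 (mod 910)
902^512 ≡ 456^2 = 207936 ≡ 456 (mod 910)
902^1024 ≡ 456^2 = 207936 ≡ 456 (mod 910)
902^1284 = 902^1024 · 902^256 · 902^4 ≡ 456 · 456 · 456 (mod 910).
Accumulate the product:
456 · 456 = 207936 ≡ 456
456 · 456 = 207936 ≡ 456

456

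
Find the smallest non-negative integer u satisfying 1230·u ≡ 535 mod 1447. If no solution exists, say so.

gcd(1230, 1447) = 1, so a unique solution mod 1447 exists.
1230⁻¹ ≡ 20 (mod 1447).
u ≡ 20·535 ≡ 571 (mod 1447).

571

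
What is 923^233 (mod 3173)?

2705

233 in binary is 11101001, i.e. 233 = 128 + 64 + 32 + 8 + 1.
923^1 ≡ 923 (mod 3173)
923^2 ≡ 923^2 = 851929 ≡ 1565 (mod 3173)
923^4 ≡ 1565^2 = 2449225 ≡ 2842 (mod 3173)
923^8 ≡ 2842^2 = 8076964 ≡ 1679 (mod 3173)
923^16 ≡ 1679^2 = 2819041 ≡ 1417 (mod 3173)
923^32 ≡ 1417^2 = 2007889 ≡ 2553 (mod 3173)
923^64 ≡ 2553^2 = 6517809 ≡ 467 (mod 3173)
923^128 ≡ 467^2 = 218089 ≡ 2325 (mod 3173)
923^233 = 923^128 · 923^64 · 923^32 · 923^8 · 923^1 ≡ 2325 · 467 · 2553 · 1679 · 923 (mod 3173).
Accumulate the product:
2325 · 467 = 1085775 ≡ 609
609 · 2553 = 1554777 ≡ 7
7 · 1679 = 11753 ≡ 2234
2234 · 923 = 2061982 ≡ 2705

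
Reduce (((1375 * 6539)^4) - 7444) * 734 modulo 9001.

8371

1375 * 6539 = 8991125 ≡ 8127 (mod 9001)
(8127)^4 ≡ 3519 (mod 9001)
3519 - 7444 = -3925 ≡ 5076 (mod 9001)
5076 * 734 = 3725784 ≡ 8371 (mod 9001)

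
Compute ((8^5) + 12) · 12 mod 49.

37

(8)^5 ≡ 36 (mod 49)
36 + 12 = 48
48 · 12 = 576 ≡ 37 (mod 49)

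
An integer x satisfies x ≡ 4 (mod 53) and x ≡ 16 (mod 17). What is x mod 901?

53⁻¹ mod 17: 53*9 ≡ 1 (mod 17), so 53⁻¹ ≡ 9.
x = 4 + 53*((16 − 4)*9 mod 17) = 4 + 53*6 = 322.

322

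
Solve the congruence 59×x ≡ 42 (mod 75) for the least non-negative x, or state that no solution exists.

63

gcd(59, 75) = 1, so a unique solution mod 75 exists.
59⁻¹ ≡ 14 (mod 75).
x ≡ 14×42 ≡ 63 (mod 75).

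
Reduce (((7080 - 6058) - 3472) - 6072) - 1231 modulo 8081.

6409

7080 - 6058 = 1022
1022 - 3472 = -2450 ≡ 5631 (mod 8081)
5631 - 6072 = -441 ≡ 7640 (mod 8081)
7640 - 1231 = 6409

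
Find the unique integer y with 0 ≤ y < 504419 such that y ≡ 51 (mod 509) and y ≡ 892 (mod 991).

50442

509⁻¹ mod 991: 509*257 ≡ 1 (mod 991), so 509⁻¹ ≡ 257.
y = 51 + 509*((892 − 51)*257 mod 991) = 51 + 509*99 = 50442.
Check: 50442 mod 509 = 51, 50442 mod 991 = 892. ✓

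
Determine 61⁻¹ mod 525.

525 = 8×61 + 37
61 = 1×37 + 24
37 = 1×24 + 13
24 = 1×13 + 11
13 = 1×11 + 2
11 = 5×2 + 1
2 = 2×1 + 0
gcd(61, 525) = 1, so the inverse exists.
Bézout: 1 = −28×525 + 241×61.
So 61⁻¹ ≡ 241 (mod 525).

241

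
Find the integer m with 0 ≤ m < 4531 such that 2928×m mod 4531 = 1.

3276

Run the extended Euclidean algorithm:
4531 = 1·2928 + 1603
2928 = 1·1603 + 1325
1603 = 1·1325 + 278
1325 = 4·278 + 213
278 = 1·213 + 65
213 = 3·65 + 18
65 = 3·18 + 11
18 = 1·11 + 7
11 = 1·7 + 4
7 = 1·4 + 3
4 = 1·3 + 1
3 = 3·1 + 0
gcd(2928, 4531) = 1, so the inverse exists.
Back-substitute for 1:
1 = 1·4 − 1·3
  = −1·7 + 2·4
  = 2·11 − 3·7
  = −3·18 + 5·11
  = 5·65 − 18·18
  = −18·213 + 59·65
  = 59·278 − 77·213
  = −77·1325 + 367·278
  = 367·1603 − 444·1325
  = −444·2928 + 811·1603
  = 811·4531 − 1255·2928
So 2928⁻¹ ≡ −1255 ≡ 3276 (mod 4531).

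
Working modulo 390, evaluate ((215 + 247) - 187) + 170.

215 + 247 = 462 ≡ 72 (mod 390)
72 - 187 = -115 ≡ 275 (mod 390)
275 + 170 = 445 ≡ 55 (mod 390)

55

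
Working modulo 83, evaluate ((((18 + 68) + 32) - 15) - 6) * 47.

18 + 68 = 86 ≡ 3 (mod 83)
3 + 32 = 35
35 - 15 = 20
20 - 6 = 14
14 * 47 = 658 ≡ 77 (mod 83)

77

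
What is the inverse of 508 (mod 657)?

Apply the Euclidean algorithm and back-substitute:
657 = 1*508 + 149
508 = 3*149 + 61
149 = 2*61 + 27
61 = 2*27 + 7
27 = 3*7 + 6
7 = 1*6 + 1
6 = 6*1 + 0
gcd(508, 657) = 1, so the inverse exists.
Bézout: 1 = −75*657 + 97*508.
So 508⁻¹ ≡ 97 (mod 657).

97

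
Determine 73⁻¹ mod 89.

50

Apply the Euclidean algorithm and back-substitute:
89 = 1*73 + 16
73 = 4*16 + 9
16 = 1*9 + 7
9 = 1*7 + 2
7 = 3*2 + 1
2 = 2*1 + 0
gcd(73, 89) = 1, so the inverse exists.
Bézout: 1 = 32*89 − 39*73.
So 73⁻¹ ≡ −39 ≡ 50 (mod 89).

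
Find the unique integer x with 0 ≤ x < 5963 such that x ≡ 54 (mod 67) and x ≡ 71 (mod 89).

67⁻¹ mod 89: 67×4 ≡ 1 (mod 89), so 67⁻¹ ≡ 4.
x = 54 + 67×((71 − 54)×4 mod 89) = 54 + 67×68 = 4610.

4610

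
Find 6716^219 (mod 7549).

By square-and-multiply:
219 in binary is 11011011, i.e. 219 = 128 + 64 + 16 + 8 + 2 + 1.
6716^1 ≡ 6716 (mod 7549)
6716^2 ≡ 6716^2 = 45104656 ≡ 6930 (mod 7549)
6716^4 ≡ 6930^2 = 48024900 ≡ 5711 (mod 7549)
6716^8 ≡ 5711^2 = 32615521 ≡ 3841 (mod 7549)
6716^16 ≡ 3841^2 = 14753281 ≡ 2535 (mod 7549)
6716^32 ≡ 2535^2 = 6426225 ≡ 2026 (mod 7549)
6716^64 ≡ 2026^2 = 4104676 ≡ 5569 (mod 7549)
6716^128 ≡ 5569^2 = 31013761 ≡ 2469 (mod 7549)
6716^219 = 6716^128 * 6716^64 * 6716^16 * 6716^8 * 6716^2 * 6716^1 ≡ 2469 * 5569 * 2535 * 3841 * 6930 * 6716 (mod 7549).
Accumulate the product:
2469 * 5569 = 13749861 ≡ 3132
3132 * 2535 = 7939620 ≡ 5621
5621 * 3841 = 21590261 ≡ 121
121 * 6930 = 838530 ≡ 591
591 * 6716 = 3969156 ≡ 5931

5931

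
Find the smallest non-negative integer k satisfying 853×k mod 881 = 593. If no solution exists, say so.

262

gcd(853, 881) = 1, so a unique solution mod 881 exists.
853⁻¹ ≡ 409 (mod 881).
k ≡ 409×593 ≡ 262 (mod 881).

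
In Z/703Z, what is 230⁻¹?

162

Run the extended Euclidean algorithm:
703 = 3*230 + 13
230 = 17*13 + 9
13 = 1*9 + 4
9 = 2*4 + 1
4 = 4*1 + 0
gcd(230, 703) = 1, so the inverse exists.
Bézout: 1 = −53*703 + 162*230.
So 230⁻¹ ≡ 162 (mod 703).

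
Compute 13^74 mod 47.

By square-and-multiply:
74 in binary is 1001010, i.e. 74 = 64 + 8 + 2.
13^1 ≡ 13 (mod 47)
13^2 ≡ 13^2 = 169 ≡ 28 (mod 47)
13^4 ≡ 28^2 = 784 ≡ 32 (mod 47)
13^8 ≡ 32^2 = 1024 ≡ 37 (mod 47)
13^16 ≡ 37^2 = 1369 ≡ 6 (mod 47)
13^32 ≡ 6^2 = 36 (mod 47)
13^64 ≡ 36^2 = 1296 ≡ 27 (mod 47)
13^74 = 13^64 * 13^8 * 13^2 ≡ 27 * 37 * 28 (mod 47).
Accumulate the product:
27 * 37 = 999 ≡ 12
12 * 28 = 336 ≡ 7

7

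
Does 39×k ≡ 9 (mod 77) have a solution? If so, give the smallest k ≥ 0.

18

gcd(39, 77) = 1, so a unique solution mod 77 exists.
39⁻¹ ≡ 2 (mod 77).
k ≡ 2×9 ≡ 18 (mod 77).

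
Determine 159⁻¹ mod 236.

95

Apply the Euclidean algorithm and back-substitute:
236 = 1·159 + 77
159 = 2·77 + 5
77 = 15·5 + 2
5 = 2·2 + 1
2 = 2·1 + 0
gcd(159, 236) = 1, so the inverse exists.
Back-substitute for 1:
1 = 1·5 − 2·2
  = −2·77 + 31·5
  = 31·159 − 64·77
  = −64·236 + 95·159
So 159⁻¹ ≡ 95 (mod 236).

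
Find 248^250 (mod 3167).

686

Using repeated squaring:
250 in binary is 11111010, i.e. 250 = 128 + 64 + 32 + 16 + 8 + 2.
248^1 ≡ 248 (mod 3167)
248^2 ≡ 248^2 = 61504 ≡ 1331 (mod 3167)
248^4 ≡ 1331^2 = 1771561 ≡ 1208 (mod 3167)
248^8 ≡ 1208^2 = 1459264 ≡ 2444 (mod 3167)
248^16 ≡ 2444^2 = 5973136 ≡ 174 (mod 3167)
248^32 ≡ 174^2 = 30276 ≡ 1773 (mod 3167)
248^64 ≡ 1773^2 = 3143529 ≡ 1865 (mod 3167)
248^128 ≡ 1865^2 = 3478225 ≡ 859 (mod 3167)
248^250 = 248^128 * 248^64 * 248^32 * 248^16 * 248^8 * 248^2 ≡ 859 * 1865 * 1773 * 174 * 2444 * 1331 (mod 3167).
Accumulate the product:
859 * 1865 = 1602035 ≡ 2700
2700 * 1773 = 4787100 ≡ 1763
1763 * 174 = 306762 ≡ 2730
2730 * 2444 = 6672120 ≡ 2418
2418 * 1331 = 3218358 ≡ 686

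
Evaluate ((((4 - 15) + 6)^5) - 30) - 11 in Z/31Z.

27

4 - 15 = -11 ≡ 20 (mod 31)
20 + 6 = 26
(26)^5 ≡ 6 (mod 31)
6 - 30 = -24 ≡ 7 (mod 31)
7 - 11 = -4 ≡ 27 (mod 31)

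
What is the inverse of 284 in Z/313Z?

Run the extended Euclidean algorithm:
313 = 1*284 + 29
284 = 9*29 + 23
29 = 1*23 + 6
23 = 3*6 + 5
6 = 1*5 + 1
5 = 5*1 + 0
gcd(284, 313) = 1, so the inverse exists.
Bézout: 1 = 49*313 − 54*284.
So 284⁻¹ ≡ −54 ≡ 259 (mod 313).

259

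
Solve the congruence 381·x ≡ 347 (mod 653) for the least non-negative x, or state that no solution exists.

gcd(381, 653) = 1, so a unique solution mod 653 exists.
381⁻¹ ≡ 12 (mod 653).
x ≡ 12·347 ≡ 246 (mod 653).

246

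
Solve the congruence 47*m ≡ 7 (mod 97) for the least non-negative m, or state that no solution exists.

60

gcd(47, 97) = 1, so a unique solution mod 97 exists.
47⁻¹ ≡ 64 (mod 97).
m ≡ 64*7 ≡ 60 (mod 97).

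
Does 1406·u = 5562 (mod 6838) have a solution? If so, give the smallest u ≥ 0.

gcd(1406, 6838) = 2, and 2 | 5562, so solutions exist.
Divide through by 2: 703·u ≡ 2781 mod 3419.
703⁻¹ ≡ 2315 (mod 3419).
u ≡ 2315·2781 ≡ 38 (mod 3419).
The smallest non-negative solution is u = 38.

38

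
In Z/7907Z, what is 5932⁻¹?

By the extended Euclidean algorithm:
7907 = 1*5932 + 1975
5932 = 3*1975 + 7
1975 = 282*7 + 1
7 = 7*1 + 0
gcd(5932, 7907) = 1, so the inverse exists.
Bézout: 1 = 847*7907 − 1129*5932.
So 5932⁻¹ ≡ −1129 ≡ 6778 (mod 7907).

6778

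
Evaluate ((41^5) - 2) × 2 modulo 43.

(41)^5 ≡ 11 (mod 43)
11 - 2 = 9
9 × 2 = 18

18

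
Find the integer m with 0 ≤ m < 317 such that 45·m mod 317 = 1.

155

Apply the Euclidean algorithm and back-substitute:
317 = 7·45 + 2
45 = 22·2 + 1
2 = 2·1 + 0
gcd(45, 317) = 1, so the inverse exists.
Back-substitute for 1:
1 = 1·45 − 22·2
  = −22·317 + 155·45
So 45⁻¹ ≡ 155 (mod 317).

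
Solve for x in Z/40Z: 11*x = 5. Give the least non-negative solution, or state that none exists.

15

gcd(11, 40) = 1, so a unique solution mod 40 exists.
11⁻¹ ≡ 11 (mod 40).
x ≡ 11*5 ≡ 15 (mod 40).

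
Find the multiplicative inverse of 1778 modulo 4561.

Run the extended Euclidean algorithm:
4561 = 2*1778 + 1005
1778 = 1*1005 + 773
1005 = 1*773 + 232
773 = 3*232 + 77
232 = 3*77 + 1
77 = 77*1 + 0
gcd(1778, 4561) = 1, so the inverse exists.
Back-substitute for 1:
1 = 1*232 − 3*77
  = −3*773 + 10*232
  = 10*1005 − 13*773
  = −13*1778 + 23*1005
  = 23*4561 − 59*1778
So 1778⁻¹ ≡ −59 ≡ 4502 (mod 4561).

4502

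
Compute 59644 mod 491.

233

59644 = 121×491 + 233, so 59644 ≡ 233 (mod 491).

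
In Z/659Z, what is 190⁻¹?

Apply the Euclidean algorithm and back-substitute:
659 = 3×190 + 89
190 = 2×89 + 12
89 = 7×12 + 5
12 = 2×5 + 2
5 = 2×2 + 1
2 = 2×1 + 0
gcd(190, 659) = 1, so the inverse exists.
Bézout: 1 = 79×659 − 274×190.
So 190⁻¹ ≡ −274 ≡ 385 (mod 659).

385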